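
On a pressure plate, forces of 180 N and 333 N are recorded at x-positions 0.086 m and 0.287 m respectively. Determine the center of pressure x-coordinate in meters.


COP_x = (F1*x1 + F2*x2) / (F1 + F2)
COP_x = (180*0.086 + 333*0.287) / (180 + 333)
Numerator = 111.0510
Denominator = 513
COP_x = 0.2165


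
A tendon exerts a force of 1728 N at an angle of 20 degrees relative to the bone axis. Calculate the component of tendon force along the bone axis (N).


F_eff = F_tendon * cos(theta)
theta = 20 deg = 0.3491 rad
cos(theta) = 0.9397
F_eff = 1728 * 0.9397
F_eff = 1623.7888


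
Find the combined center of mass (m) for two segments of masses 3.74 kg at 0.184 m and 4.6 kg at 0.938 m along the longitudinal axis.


COM = (m1*x1 + m2*x2) / (m1 + m2)
COM = (3.74*0.184 + 4.6*0.938) / (3.74 + 4.6)
Numerator = 5.0030
Denominator = 8.3400
COM = 0.5999


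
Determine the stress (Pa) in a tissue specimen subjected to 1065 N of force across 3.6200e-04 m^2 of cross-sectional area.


stress = F / A
stress = 1065 / 3.6200e-04
stress = 2.9420e+06


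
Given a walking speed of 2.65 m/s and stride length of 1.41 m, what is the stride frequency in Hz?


f = v / stride_length
f = 2.65 / 1.41
f = 1.8794


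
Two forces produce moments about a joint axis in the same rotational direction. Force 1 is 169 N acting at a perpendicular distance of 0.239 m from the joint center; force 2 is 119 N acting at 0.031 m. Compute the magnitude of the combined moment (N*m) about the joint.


M = F1 * d1 + F2 * d2
M = 169 * 0.239 + 119 * 0.031
M = 40.3910 + 3.6890
M = 44.0800


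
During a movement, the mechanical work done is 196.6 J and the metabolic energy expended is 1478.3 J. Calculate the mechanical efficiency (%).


eta = (W_mech / E_meta) * 100
eta = (196.6 / 1478.3) * 100
ratio = 0.1330
eta = 13.2991


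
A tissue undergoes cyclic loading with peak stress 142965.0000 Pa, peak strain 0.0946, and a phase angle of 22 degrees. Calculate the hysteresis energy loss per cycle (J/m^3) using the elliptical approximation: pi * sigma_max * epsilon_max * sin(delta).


E_loss = pi * sigma_max * epsilon_max * sin(delta)
delta = 22 deg = 0.3840 rad
sin(delta) = 0.3746
E_loss = pi * 142965.0000 * 0.0946 * 0.3746
E_loss = 15916.4480


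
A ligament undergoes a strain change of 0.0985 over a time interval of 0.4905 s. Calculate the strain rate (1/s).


strain_rate = delta_strain / delta_t
strain_rate = 0.0985 / 0.4905
strain_rate = 0.2008


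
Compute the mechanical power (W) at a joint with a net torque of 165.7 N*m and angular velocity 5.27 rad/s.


P = M * omega
P = 165.7 * 5.27
P = 873.2390


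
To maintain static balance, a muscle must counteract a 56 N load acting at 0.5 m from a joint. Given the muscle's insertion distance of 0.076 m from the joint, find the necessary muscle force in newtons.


F_muscle = W * d_load / d_muscle
F_muscle = 56 * 0.5 / 0.076
Numerator = 28.0000
F_muscle = 368.4211


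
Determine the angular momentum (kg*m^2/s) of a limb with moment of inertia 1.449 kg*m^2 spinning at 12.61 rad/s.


L = I * omega
L = 1.449 * 12.61
L = 18.2719


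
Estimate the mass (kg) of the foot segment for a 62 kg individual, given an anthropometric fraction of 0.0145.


m_segment = body_mass * fraction
m_segment = 62 * 0.0145
m_segment = 0.8990


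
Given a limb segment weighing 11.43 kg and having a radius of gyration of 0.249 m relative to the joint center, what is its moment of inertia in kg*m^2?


I = m * k^2
I = 11.43 * 0.249^2
k^2 = 0.0620
I = 0.7087


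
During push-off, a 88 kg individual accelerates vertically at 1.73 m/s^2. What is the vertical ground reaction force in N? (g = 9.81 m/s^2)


GRF = m * (g + a)
GRF = 88 * (9.81 + 1.73)
GRF = 88 * 11.5400
GRF = 1015.5200


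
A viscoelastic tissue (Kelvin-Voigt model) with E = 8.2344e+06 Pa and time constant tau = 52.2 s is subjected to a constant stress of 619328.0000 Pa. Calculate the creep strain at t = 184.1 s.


epsilon(t) = (sigma/E) * (1 - exp(-t/tau))
sigma/E = 619328.0000 / 8.2344e+06 = 0.0752
exp(-t/tau) = exp(-184.1 / 52.2) = 0.0294
epsilon = 0.0752 * (1 - 0.0294)
epsilon = 0.0730


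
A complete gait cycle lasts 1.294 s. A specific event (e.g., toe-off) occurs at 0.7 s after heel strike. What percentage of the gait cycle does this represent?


pct = (event_time / cycle_time) * 100
pct = (0.7 / 1.294) * 100
ratio = 0.5410
pct = 54.0958


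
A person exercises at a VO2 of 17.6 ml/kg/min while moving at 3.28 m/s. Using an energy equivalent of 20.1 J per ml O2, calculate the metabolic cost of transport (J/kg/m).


Power per kg = VO2 * 20.1 / 60
Power per kg = 17.6 * 20.1 / 60 = 5.8960 W/kg
Cost = power_per_kg / speed
Cost = 5.8960 / 3.28
Cost = 1.7976


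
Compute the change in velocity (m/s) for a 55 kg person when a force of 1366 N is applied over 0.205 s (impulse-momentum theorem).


J = F * dt = 1366 * 0.205 = 280.0300 N*s
delta_v = J / m
delta_v = 280.0300 / 55
delta_v = 5.0915


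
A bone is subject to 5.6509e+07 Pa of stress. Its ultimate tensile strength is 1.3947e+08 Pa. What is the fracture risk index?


FRI = applied / ultimate
FRI = 5.6509e+07 / 1.3947e+08
FRI = 0.4052


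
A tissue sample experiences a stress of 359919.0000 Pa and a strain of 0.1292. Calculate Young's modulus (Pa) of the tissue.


E = stress / strain
E = 359919.0000 / 0.1292
E = 2.7858e+06


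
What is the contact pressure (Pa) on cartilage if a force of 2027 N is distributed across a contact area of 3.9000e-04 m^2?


P = F / A
P = 2027 / 3.9000e-04
P = 5.1974e+06


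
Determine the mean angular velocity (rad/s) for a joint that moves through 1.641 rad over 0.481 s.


omega = delta_theta / delta_t
omega = 1.641 / 0.481
omega = 3.4116


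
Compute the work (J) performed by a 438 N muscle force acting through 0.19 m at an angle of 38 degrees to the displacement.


W = F * d * cos(theta)
theta = 38 deg = 0.6632 rad
cos(theta) = 0.7880
W = 438 * 0.19 * 0.7880
W = 65.5783


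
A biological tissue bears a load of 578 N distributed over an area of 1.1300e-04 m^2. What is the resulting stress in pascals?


stress = F / A
stress = 578 / 1.1300e-04
stress = 5.1150e+06


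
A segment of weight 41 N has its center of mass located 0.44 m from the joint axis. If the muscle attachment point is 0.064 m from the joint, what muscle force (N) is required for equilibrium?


F_muscle = W * d_load / d_muscle
F_muscle = 41 * 0.44 / 0.064
Numerator = 18.0400
F_muscle = 281.8750


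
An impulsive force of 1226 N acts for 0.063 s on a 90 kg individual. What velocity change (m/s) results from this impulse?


J = F * dt = 1226 * 0.063 = 77.2380 N*s
delta_v = J / m
delta_v = 77.2380 / 90
delta_v = 0.8582


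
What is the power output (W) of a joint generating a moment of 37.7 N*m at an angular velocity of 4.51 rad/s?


P = M * omega
P = 37.7 * 4.51
P = 170.0270


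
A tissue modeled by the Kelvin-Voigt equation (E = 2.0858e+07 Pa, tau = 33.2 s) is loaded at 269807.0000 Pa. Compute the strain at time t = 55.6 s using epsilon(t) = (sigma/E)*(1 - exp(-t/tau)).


epsilon(t) = (sigma/E) * (1 - exp(-t/tau))
sigma/E = 269807.0000 / 2.0858e+07 = 0.0129
exp(-t/tau) = exp(-55.6 / 33.2) = 0.1874
epsilon = 0.0129 * (1 - 0.1874)
epsilon = 0.0105


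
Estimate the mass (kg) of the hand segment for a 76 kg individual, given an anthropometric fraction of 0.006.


m_segment = body_mass * fraction
m_segment = 76 * 0.006
m_segment = 0.4560


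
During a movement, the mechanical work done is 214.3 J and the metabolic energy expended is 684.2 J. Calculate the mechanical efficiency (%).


eta = (W_mech / E_meta) * 100
eta = (214.3 / 684.2) * 100
ratio = 0.3132
eta = 31.3213


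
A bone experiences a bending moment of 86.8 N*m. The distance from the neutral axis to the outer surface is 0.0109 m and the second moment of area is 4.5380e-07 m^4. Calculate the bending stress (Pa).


sigma = M * c / I
sigma = 86.8 * 0.0109 / 4.5380e-07
M * c = 0.9461
sigma = 2.0849e+06


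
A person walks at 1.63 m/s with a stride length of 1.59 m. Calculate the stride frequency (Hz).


f = v / stride_length
f = 1.63 / 1.59
f = 1.0252


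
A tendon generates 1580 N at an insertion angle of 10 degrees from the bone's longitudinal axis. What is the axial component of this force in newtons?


F_eff = F_tendon * cos(theta)
theta = 10 deg = 0.1745 rad
cos(theta) = 0.9848
F_eff = 1580 * 0.9848
F_eff = 1555.9962


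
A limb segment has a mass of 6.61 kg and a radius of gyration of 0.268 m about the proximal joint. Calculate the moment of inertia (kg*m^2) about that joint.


I = m * k^2
I = 6.61 * 0.268^2
k^2 = 0.0718
I = 0.4748


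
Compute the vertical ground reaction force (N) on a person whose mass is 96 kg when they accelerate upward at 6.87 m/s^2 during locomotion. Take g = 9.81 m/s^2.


GRF = m * (g + a)
GRF = 96 * (9.81 + 6.87)
GRF = 96 * 16.6800
GRF = 1601.2800


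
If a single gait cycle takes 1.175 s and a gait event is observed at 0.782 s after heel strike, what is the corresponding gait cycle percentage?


pct = (event_time / cycle_time) * 100
pct = (0.782 / 1.175) * 100
ratio = 0.6655
pct = 66.5532


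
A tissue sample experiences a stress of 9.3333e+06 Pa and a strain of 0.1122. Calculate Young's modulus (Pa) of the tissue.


E = stress / strain
E = 9.3333e+06 / 0.1122
E = 8.3184e+07


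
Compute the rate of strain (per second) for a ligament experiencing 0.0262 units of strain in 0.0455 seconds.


strain_rate = delta_strain / delta_t
strain_rate = 0.0262 / 0.0455
strain_rate = 0.5758


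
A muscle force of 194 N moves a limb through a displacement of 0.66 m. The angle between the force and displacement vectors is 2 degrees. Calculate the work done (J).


W = F * d * cos(theta)
theta = 2 deg = 0.0349 rad
cos(theta) = 0.9994
W = 194 * 0.66 * 0.9994
W = 127.9620


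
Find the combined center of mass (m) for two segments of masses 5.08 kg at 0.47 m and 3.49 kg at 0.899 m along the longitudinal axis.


COM = (m1*x1 + m2*x2) / (m1 + m2)
COM = (5.08*0.47 + 3.49*0.899) / (5.08 + 3.49)
Numerator = 5.5251
Denominator = 8.5700
COM = 0.6447


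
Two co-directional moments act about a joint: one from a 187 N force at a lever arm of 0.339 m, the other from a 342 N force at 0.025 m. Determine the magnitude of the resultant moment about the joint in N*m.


M = F1 * d1 + F2 * d2
M = 187 * 0.339 + 342 * 0.025
M = 63.3930 + 8.5500
M = 71.9430


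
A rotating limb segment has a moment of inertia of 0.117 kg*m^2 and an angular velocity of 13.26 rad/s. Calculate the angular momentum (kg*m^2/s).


L = I * omega
L = 0.117 * 13.26
L = 1.5514


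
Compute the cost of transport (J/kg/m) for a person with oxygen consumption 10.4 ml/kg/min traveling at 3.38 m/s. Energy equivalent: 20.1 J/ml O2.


Power per kg = VO2 * 20.1 / 60
Power per kg = 10.4 * 20.1 / 60 = 3.4840 W/kg
Cost = power_per_kg / speed
Cost = 3.4840 / 3.38
Cost = 1.0308


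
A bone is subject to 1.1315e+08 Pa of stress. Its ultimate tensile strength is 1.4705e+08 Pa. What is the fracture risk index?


FRI = applied / ultimate
FRI = 1.1315e+08 / 1.4705e+08
FRI = 0.7695


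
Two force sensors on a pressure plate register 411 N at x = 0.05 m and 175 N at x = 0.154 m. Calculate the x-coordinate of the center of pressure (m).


COP_x = (F1*x1 + F2*x2) / (F1 + F2)
COP_x = (411*0.05 + 175*0.154) / (411 + 175)
Numerator = 47.5000
Denominator = 586
COP_x = 0.0811


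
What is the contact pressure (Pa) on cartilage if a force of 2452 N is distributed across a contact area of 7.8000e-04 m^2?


P = F / A
P = 2452 / 7.8000e-04
P = 3.1436e+06


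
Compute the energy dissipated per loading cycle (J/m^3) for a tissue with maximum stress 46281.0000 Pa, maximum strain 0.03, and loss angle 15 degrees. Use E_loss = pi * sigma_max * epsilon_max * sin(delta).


E_loss = pi * sigma_max * epsilon_max * sin(delta)
delta = 15 deg = 0.2618 rad
sin(delta) = 0.2588
E_loss = pi * 46281.0000 * 0.03 * 0.2588
E_loss = 1128.9380


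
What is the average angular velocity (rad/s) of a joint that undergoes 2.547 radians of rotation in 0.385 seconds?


omega = delta_theta / delta_t
omega = 2.547 / 0.385
omega = 6.6156


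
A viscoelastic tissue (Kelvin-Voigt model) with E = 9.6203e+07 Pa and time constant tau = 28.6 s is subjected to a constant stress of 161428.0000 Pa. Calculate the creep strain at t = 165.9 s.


epsilon(t) = (sigma/E) * (1 - exp(-t/tau))
sigma/E = 161428.0000 / 9.6203e+07 = 0.0017
exp(-t/tau) = exp(-165.9 / 28.6) = 0.0030
epsilon = 0.0017 * (1 - 0.0030)
epsilon = 0.0017


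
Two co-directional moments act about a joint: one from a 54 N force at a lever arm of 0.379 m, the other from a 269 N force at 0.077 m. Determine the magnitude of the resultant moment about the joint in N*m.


M = F1 * d1 + F2 * d2
M = 54 * 0.379 + 269 * 0.077
M = 20.4660 + 20.7130
M = 41.1790


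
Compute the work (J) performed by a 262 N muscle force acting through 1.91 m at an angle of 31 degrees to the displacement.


W = F * d * cos(theta)
theta = 31 deg = 0.5411 rad
cos(theta) = 0.8572
W = 262 * 1.91 * 0.8572
W = 428.9437


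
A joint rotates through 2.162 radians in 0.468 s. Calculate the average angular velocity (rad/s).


omega = delta_theta / delta_t
omega = 2.162 / 0.468
omega = 4.6197


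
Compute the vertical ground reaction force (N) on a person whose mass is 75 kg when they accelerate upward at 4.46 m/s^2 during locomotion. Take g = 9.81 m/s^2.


GRF = m * (g + a)
GRF = 75 * (9.81 + 4.46)
GRF = 75 * 14.2700
GRF = 1070.2500


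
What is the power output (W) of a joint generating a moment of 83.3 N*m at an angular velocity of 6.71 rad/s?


P = M * omega
P = 83.3 * 6.71
P = 558.9430


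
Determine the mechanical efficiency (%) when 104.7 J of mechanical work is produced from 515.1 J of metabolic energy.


eta = (W_mech / E_meta) * 100
eta = (104.7 / 515.1) * 100
ratio = 0.2033
eta = 20.3262


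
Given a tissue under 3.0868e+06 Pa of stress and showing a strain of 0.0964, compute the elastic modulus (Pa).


E = stress / strain
E = 3.0868e+06 / 0.0964
E = 3.2021e+07


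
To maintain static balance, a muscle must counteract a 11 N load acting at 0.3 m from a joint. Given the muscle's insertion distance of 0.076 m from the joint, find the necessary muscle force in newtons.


F_muscle = W * d_load / d_muscle
F_muscle = 11 * 0.3 / 0.076
Numerator = 3.3000
F_muscle = 43.4211


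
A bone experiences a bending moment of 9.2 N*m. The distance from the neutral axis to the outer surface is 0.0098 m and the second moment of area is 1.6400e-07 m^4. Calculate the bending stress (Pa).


sigma = M * c / I
sigma = 9.2 * 0.0098 / 1.6400e-07
M * c = 0.0902
sigma = 549756.0976


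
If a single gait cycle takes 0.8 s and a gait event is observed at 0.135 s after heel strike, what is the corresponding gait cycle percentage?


pct = (event_time / cycle_time) * 100
pct = (0.135 / 0.8) * 100
ratio = 0.1688
pct = 16.8750


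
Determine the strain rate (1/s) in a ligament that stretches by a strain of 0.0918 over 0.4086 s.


strain_rate = delta_strain / delta_t
strain_rate = 0.0918 / 0.4086
strain_rate = 0.2247


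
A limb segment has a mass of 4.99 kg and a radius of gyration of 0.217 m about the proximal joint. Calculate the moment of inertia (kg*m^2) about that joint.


I = m * k^2
I = 4.99 * 0.217^2
k^2 = 0.0471
I = 0.2350


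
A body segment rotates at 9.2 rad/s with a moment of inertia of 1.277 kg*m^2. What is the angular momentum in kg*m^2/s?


L = I * omega
L = 1.277 * 9.2
L = 11.7484


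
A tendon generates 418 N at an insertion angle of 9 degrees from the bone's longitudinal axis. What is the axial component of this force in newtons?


F_eff = F_tendon * cos(theta)
theta = 9 deg = 0.1571 rad
cos(theta) = 0.9877
F_eff = 418 * 0.9877
F_eff = 412.8537


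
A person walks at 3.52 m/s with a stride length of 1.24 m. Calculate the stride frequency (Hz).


f = v / stride_length
f = 3.52 / 1.24
f = 2.8387


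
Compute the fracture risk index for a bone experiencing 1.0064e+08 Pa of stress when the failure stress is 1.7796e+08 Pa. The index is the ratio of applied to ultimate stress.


FRI = applied / ultimate
FRI = 1.0064e+08 / 1.7796e+08
FRI = 0.5655


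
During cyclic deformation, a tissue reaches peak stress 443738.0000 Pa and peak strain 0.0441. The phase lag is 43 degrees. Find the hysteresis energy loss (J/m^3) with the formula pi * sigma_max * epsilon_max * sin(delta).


E_loss = pi * sigma_max * epsilon_max * sin(delta)
delta = 43 deg = 0.7505 rad
sin(delta) = 0.6820
E_loss = pi * 443738.0000 * 0.0441 * 0.6820
E_loss = 41927.4466


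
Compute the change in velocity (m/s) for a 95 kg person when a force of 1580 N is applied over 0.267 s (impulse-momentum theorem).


J = F * dt = 1580 * 0.267 = 421.8600 N*s
delta_v = J / m
delta_v = 421.8600 / 95
delta_v = 4.4406


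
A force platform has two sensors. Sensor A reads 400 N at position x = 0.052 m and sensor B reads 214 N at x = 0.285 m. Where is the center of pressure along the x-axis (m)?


COP_x = (F1*x1 + F2*x2) / (F1 + F2)
COP_x = (400*0.052 + 214*0.285) / (400 + 214)
Numerator = 81.7900
Denominator = 614
COP_x = 0.1332


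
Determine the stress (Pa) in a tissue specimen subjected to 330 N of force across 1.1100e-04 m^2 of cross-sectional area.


stress = F / A
stress = 330 / 1.1100e-04
stress = 2.9730e+06


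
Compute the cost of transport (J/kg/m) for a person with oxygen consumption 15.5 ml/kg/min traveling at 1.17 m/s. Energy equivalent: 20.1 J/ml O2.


Power per kg = VO2 * 20.1 / 60
Power per kg = 15.5 * 20.1 / 60 = 5.1925 W/kg
Cost = power_per_kg / speed
Cost = 5.1925 / 1.17
Cost = 4.4380


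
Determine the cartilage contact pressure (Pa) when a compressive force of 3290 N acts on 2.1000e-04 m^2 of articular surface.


P = F / A
P = 3290 / 2.1000e-04
P = 1.5667e+07


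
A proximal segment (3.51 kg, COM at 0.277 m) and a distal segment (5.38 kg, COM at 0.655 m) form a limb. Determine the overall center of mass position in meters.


COM = (m1*x1 + m2*x2) / (m1 + m2)
COM = (3.51*0.277 + 5.38*0.655) / (3.51 + 5.38)
Numerator = 4.4962
Denominator = 8.8900
COM = 0.5058


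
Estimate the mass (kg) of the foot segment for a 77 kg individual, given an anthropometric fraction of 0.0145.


m_segment = body_mass * fraction
m_segment = 77 * 0.0145
m_segment = 1.1165


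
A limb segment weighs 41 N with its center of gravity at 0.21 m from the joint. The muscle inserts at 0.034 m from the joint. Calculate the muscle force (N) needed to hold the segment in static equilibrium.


F_muscle = W * d_load / d_muscle
F_muscle = 41 * 0.21 / 0.034
Numerator = 8.6100
F_muscle = 253.2353


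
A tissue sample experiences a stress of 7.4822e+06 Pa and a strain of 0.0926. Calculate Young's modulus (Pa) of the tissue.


E = stress / strain
E = 7.4822e+06 / 0.0926
E = 8.0801e+07


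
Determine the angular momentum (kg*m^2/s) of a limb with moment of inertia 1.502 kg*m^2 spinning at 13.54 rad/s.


L = I * omega
L = 1.502 * 13.54
L = 20.3371


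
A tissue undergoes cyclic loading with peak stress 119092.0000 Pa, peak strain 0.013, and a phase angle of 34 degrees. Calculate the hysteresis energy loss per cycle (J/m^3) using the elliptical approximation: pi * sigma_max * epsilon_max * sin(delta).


E_loss = pi * sigma_max * epsilon_max * sin(delta)
delta = 34 deg = 0.5934 rad
sin(delta) = 0.5592
E_loss = pi * 119092.0000 * 0.013 * 0.5592
E_loss = 2719.8031


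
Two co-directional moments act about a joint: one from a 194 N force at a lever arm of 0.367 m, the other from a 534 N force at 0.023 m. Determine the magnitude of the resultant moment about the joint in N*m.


M = F1 * d1 + F2 * d2
M = 194 * 0.367 + 534 * 0.023
M = 71.1980 + 12.2820
M = 83.4800


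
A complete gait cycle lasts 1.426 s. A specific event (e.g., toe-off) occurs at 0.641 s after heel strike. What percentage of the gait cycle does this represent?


pct = (event_time / cycle_time) * 100
pct = (0.641 / 1.426) * 100
ratio = 0.4495
pct = 44.9509


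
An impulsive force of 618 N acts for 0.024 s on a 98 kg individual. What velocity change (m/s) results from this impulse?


J = F * dt = 618 * 0.024 = 14.8320 N*s
delta_v = J / m
delta_v = 14.8320 / 98
delta_v = 0.1513


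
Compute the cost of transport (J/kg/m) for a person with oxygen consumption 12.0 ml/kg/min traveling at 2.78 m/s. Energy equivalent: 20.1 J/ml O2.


Power per kg = VO2 * 20.1 / 60
Power per kg = 12.0 * 20.1 / 60 = 4.0200 W/kg
Cost = power_per_kg / speed
Cost = 4.0200 / 2.78
Cost = 1.4460


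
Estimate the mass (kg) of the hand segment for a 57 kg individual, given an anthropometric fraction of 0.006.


m_segment = body_mass * fraction
m_segment = 57 * 0.006
m_segment = 0.3420


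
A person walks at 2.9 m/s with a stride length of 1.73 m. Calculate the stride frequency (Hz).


f = v / stride_length
f = 2.9 / 1.73
f = 1.6763


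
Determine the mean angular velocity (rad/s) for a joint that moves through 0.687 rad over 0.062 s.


omega = delta_theta / delta_t
omega = 0.687 / 0.062
omega = 11.0806


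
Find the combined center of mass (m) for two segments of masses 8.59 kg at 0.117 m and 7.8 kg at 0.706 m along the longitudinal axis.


COM = (m1*x1 + m2*x2) / (m1 + m2)
COM = (8.59*0.117 + 7.8*0.706) / (8.59 + 7.8)
Numerator = 6.5118
Denominator = 16.3900
COM = 0.3973


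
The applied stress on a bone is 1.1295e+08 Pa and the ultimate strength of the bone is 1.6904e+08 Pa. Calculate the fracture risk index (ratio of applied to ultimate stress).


FRI = applied / ultimate
FRI = 1.1295e+08 / 1.6904e+08
FRI = 0.6682


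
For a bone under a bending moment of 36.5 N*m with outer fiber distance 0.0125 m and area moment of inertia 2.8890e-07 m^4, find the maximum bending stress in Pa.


sigma = M * c / I
sigma = 36.5 * 0.0125 / 2.8890e-07
M * c = 0.4563
sigma = 1.5793e+06


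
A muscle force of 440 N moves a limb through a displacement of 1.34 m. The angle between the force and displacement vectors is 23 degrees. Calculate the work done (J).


W = F * d * cos(theta)
theta = 23 deg = 0.4014 rad
cos(theta) = 0.9205
W = 440 * 1.34 * 0.9205
W = 542.7297


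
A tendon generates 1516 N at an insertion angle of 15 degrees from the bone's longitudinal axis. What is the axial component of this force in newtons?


F_eff = F_tendon * cos(theta)
theta = 15 deg = 0.2618 rad
cos(theta) = 0.9659
F_eff = 1516 * 0.9659
F_eff = 1464.3436


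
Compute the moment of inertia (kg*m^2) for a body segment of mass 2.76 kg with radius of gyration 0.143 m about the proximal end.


I = m * k^2
I = 2.76 * 0.143^2
k^2 = 0.0204
I = 0.0564


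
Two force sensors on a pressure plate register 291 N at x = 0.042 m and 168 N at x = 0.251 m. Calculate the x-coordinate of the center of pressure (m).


COP_x = (F1*x1 + F2*x2) / (F1 + F2)
COP_x = (291*0.042 + 168*0.251) / (291 + 168)
Numerator = 54.3900
Denominator = 459
COP_x = 0.1185


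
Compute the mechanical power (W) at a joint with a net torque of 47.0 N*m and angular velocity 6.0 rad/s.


P = M * omega
P = 47.0 * 6.0
P = 282.0000


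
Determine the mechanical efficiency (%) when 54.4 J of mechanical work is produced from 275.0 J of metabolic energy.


eta = (W_mech / E_meta) * 100
eta = (54.4 / 275.0) * 100
ratio = 0.1978
eta = 19.7818


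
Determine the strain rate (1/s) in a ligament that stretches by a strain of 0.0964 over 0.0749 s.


strain_rate = delta_strain / delta_t
strain_rate = 0.0964 / 0.0749
strain_rate = 1.2870


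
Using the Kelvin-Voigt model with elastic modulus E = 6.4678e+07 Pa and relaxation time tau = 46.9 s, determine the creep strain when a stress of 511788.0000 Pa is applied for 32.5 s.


epsilon(t) = (sigma/E) * (1 - exp(-t/tau))
sigma/E = 511788.0000 / 6.4678e+07 = 0.0079
exp(-t/tau) = exp(-32.5 / 46.9) = 0.5001
epsilon = 0.0079 * (1 - 0.5001)
epsilon = 0.0040


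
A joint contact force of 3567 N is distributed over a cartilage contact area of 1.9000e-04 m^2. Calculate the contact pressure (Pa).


P = F / A
P = 3567 / 1.9000e-04
P = 1.8774e+07


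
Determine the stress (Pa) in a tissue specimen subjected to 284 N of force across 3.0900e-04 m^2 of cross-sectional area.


stress = F / A
stress = 284 / 3.0900e-04
stress = 919093.8511


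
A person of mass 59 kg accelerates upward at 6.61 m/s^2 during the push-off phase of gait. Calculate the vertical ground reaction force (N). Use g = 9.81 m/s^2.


GRF = m * (g + a)
GRF = 59 * (9.81 + 6.61)
GRF = 59 * 16.4200
GRF = 968.7800


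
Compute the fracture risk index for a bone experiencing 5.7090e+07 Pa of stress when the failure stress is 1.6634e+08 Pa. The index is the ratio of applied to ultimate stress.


FRI = applied / ultimate
FRI = 5.7090e+07 / 1.6634e+08
FRI = 0.3432


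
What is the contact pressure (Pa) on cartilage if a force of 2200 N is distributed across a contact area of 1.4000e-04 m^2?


P = F / A
P = 2200 / 1.4000e-04
P = 1.5714e+07


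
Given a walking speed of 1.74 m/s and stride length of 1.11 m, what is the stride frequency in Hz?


f = v / stride_length
f = 1.74 / 1.11
f = 1.5676


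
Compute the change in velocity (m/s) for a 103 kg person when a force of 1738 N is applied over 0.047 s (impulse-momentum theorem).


J = F * dt = 1738 * 0.047 = 81.6860 N*s
delta_v = J / m
delta_v = 81.6860 / 103
delta_v = 0.7931


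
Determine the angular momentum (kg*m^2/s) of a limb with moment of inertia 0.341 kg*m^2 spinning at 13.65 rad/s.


L = I * omega
L = 0.341 * 13.65
L = 4.6547


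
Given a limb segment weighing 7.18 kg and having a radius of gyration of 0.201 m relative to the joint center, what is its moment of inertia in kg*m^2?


I = m * k^2
I = 7.18 * 0.201^2
k^2 = 0.0404
I = 0.2901


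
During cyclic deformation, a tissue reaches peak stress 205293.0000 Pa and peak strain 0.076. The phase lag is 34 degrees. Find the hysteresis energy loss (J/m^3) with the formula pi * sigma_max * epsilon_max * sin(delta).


E_loss = pi * sigma_max * epsilon_max * sin(delta)
delta = 34 deg = 0.5934 rad
sin(delta) = 0.5592
E_loss = pi * 205293.0000 * 0.076 * 0.5592
E_loss = 27409.3829


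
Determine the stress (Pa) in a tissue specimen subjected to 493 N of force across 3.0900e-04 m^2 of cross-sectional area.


stress = F / A
stress = 493 / 3.0900e-04
stress = 1.5955e+06


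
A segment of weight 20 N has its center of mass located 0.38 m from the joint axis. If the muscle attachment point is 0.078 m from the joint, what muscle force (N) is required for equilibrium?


F_muscle = W * d_load / d_muscle
F_muscle = 20 * 0.38 / 0.078
Numerator = 7.6000
F_muscle = 97.4359


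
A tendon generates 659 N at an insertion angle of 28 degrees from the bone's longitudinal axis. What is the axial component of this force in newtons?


F_eff = F_tendon * cos(theta)
theta = 28 deg = 0.4887 rad
cos(theta) = 0.8829
F_eff = 659 * 0.8829
F_eff = 581.8625


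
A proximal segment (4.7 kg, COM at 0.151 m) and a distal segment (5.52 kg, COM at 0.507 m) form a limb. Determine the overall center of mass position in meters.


COM = (m1*x1 + m2*x2) / (m1 + m2)
COM = (4.7*0.151 + 5.52*0.507) / (4.7 + 5.52)
Numerator = 3.5083
Denominator = 10.2200
COM = 0.3433


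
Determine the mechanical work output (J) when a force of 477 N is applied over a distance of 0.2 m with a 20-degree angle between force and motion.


W = F * d * cos(theta)
theta = 20 deg = 0.3491 rad
cos(theta) = 0.9397
W = 477 * 0.2 * 0.9397
W = 89.6467


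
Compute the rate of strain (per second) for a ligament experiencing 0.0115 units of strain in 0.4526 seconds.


strain_rate = delta_strain / delta_t
strain_rate = 0.0115 / 0.4526
strain_rate = 0.0254


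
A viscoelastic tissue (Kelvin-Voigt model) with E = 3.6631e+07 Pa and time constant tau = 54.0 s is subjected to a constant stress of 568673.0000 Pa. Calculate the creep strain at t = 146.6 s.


epsilon(t) = (sigma/E) * (1 - exp(-t/tau))
sigma/E = 568673.0000 / 3.6631e+07 = 0.0155
exp(-t/tau) = exp(-146.6 / 54.0) = 0.0662
epsilon = 0.0155 * (1 - 0.0662)
epsilon = 0.0145


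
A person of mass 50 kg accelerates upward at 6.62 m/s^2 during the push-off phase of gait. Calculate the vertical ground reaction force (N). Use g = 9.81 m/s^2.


GRF = m * (g + a)
GRF = 50 * (9.81 + 6.62)
GRF = 50 * 16.4300
GRF = 821.5000


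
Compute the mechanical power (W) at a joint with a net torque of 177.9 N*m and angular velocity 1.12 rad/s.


P = M * omega
P = 177.9 * 1.12
P = 199.2480


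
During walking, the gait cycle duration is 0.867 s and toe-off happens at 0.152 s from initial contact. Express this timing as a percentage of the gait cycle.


pct = (event_time / cycle_time) * 100
pct = (0.152 / 0.867) * 100
ratio = 0.1753
pct = 17.5317


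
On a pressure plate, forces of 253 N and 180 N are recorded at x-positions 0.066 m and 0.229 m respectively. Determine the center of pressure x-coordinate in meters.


COP_x = (F1*x1 + F2*x2) / (F1 + F2)
COP_x = (253*0.066 + 180*0.229) / (253 + 180)
Numerator = 57.9180
Denominator = 433
COP_x = 0.1338


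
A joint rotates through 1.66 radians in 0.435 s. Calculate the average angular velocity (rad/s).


omega = delta_theta / delta_t
omega = 1.66 / 0.435
omega = 3.8161


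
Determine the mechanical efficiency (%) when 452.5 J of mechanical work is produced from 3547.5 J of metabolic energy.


eta = (W_mech / E_meta) * 100
eta = (452.5 / 3547.5) * 100
ratio = 0.1276
eta = 12.7555


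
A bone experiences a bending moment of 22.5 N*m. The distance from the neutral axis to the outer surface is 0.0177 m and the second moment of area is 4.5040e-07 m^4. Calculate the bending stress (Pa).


sigma = M * c / I
sigma = 22.5 * 0.0177 / 4.5040e-07
M * c = 0.3982
sigma = 884214.0320


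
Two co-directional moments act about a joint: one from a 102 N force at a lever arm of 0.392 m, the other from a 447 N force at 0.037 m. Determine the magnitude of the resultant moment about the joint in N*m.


M = F1 * d1 + F2 * d2
M = 102 * 0.392 + 447 * 0.037
M = 39.9840 + 16.5390
M = 56.5230


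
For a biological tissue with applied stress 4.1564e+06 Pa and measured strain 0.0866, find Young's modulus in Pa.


E = stress / strain
E = 4.1564e+06 / 0.0866
E = 4.7995e+07


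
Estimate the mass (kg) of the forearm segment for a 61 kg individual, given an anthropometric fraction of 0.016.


m_segment = body_mass * fraction
m_segment = 61 * 0.016
m_segment = 0.9760


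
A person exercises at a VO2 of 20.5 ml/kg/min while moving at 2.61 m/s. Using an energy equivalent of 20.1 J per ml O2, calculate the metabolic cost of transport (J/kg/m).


Power per kg = VO2 * 20.1 / 60
Power per kg = 20.5 * 20.1 / 60 = 6.8675 W/kg
Cost = power_per_kg / speed
Cost = 6.8675 / 2.61
Cost = 2.6312


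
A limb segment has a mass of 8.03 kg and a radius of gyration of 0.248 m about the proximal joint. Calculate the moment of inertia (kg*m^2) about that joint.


I = m * k^2
I = 8.03 * 0.248^2
k^2 = 0.0615
I = 0.4939


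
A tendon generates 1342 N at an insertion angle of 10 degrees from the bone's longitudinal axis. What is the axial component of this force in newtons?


F_eff = F_tendon * cos(theta)
theta = 10 deg = 0.1745 rad
cos(theta) = 0.9848
F_eff = 1342 * 0.9848
F_eff = 1321.6120


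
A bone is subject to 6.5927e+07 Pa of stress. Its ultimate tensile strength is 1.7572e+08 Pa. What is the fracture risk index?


FRI = applied / ultimate
FRI = 6.5927e+07 / 1.7572e+08
FRI = 0.3752


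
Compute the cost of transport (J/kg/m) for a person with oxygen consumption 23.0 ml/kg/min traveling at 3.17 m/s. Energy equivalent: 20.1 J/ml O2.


Power per kg = VO2 * 20.1 / 60
Power per kg = 23.0 * 20.1 / 60 = 7.7050 W/kg
Cost = power_per_kg / speed
Cost = 7.7050 / 3.17
Cost = 2.4306


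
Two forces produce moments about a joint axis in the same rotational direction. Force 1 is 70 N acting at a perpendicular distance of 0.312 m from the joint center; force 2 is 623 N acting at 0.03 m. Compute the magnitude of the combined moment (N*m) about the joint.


M = F1 * d1 + F2 * d2
M = 70 * 0.312 + 623 * 0.03
M = 21.8400 + 18.6900
M = 40.5300


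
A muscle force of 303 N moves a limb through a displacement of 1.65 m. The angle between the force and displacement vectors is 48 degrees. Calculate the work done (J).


W = F * d * cos(theta)
theta = 48 deg = 0.8378 rad
cos(theta) = 0.6691
W = 303 * 1.65 * 0.6691
W = 334.5318


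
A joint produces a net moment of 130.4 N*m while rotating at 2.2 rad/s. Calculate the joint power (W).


P = M * omega
P = 130.4 * 2.2
P = 286.8800


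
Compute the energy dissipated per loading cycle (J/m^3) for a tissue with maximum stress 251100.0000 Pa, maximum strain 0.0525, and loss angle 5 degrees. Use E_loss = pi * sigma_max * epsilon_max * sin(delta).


E_loss = pi * sigma_max * epsilon_max * sin(delta)
delta = 5 deg = 0.0873 rad
sin(delta) = 0.0872
E_loss = pi * 251100.0000 * 0.0525 * 0.0872
E_loss = 3609.5403


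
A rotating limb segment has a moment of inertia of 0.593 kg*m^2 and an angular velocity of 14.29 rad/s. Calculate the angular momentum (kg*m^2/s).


L = I * omega
L = 0.593 * 14.29
L = 8.4740


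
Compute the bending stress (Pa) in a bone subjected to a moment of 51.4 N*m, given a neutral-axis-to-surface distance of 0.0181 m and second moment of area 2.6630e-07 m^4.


sigma = M * c / I
sigma = 51.4 * 0.0181 / 2.6630e-07
M * c = 0.9303
sigma = 3.4936e+06


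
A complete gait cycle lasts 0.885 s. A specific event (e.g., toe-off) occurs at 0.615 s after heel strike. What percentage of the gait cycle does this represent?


pct = (event_time / cycle_time) * 100
pct = (0.615 / 0.885) * 100
ratio = 0.6949
pct = 69.4915


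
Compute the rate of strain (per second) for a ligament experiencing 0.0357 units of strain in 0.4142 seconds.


strain_rate = delta_strain / delta_t
strain_rate = 0.0357 / 0.4142
strain_rate = 0.0862


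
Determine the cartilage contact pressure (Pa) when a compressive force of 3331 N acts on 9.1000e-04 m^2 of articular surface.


P = F / A
P = 3331 / 9.1000e-04
P = 3.6604e+06


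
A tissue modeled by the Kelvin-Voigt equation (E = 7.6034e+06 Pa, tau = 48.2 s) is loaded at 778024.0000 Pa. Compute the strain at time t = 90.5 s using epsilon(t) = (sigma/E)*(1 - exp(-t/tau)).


epsilon(t) = (sigma/E) * (1 - exp(-t/tau))
sigma/E = 778024.0000 / 7.6034e+06 = 0.1023
exp(-t/tau) = exp(-90.5 / 48.2) = 0.1530
epsilon = 0.1023 * (1 - 0.1530)
epsilon = 0.0867


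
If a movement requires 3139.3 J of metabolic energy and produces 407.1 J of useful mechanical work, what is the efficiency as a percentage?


eta = (W_mech / E_meta) * 100
eta = (407.1 / 3139.3) * 100
ratio = 0.1297
eta = 12.9679


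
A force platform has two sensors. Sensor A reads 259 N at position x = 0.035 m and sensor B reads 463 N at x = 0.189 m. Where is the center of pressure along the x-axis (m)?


COP_x = (F1*x1 + F2*x2) / (F1 + F2)
COP_x = (259*0.035 + 463*0.189) / (259 + 463)
Numerator = 96.5720
Denominator = 722
COP_x = 0.1338


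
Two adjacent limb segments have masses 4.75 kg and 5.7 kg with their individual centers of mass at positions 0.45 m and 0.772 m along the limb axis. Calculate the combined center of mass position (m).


COM = (m1*x1 + m2*x2) / (m1 + m2)
COM = (4.75*0.45 + 5.7*0.772) / (4.75 + 5.7)
Numerator = 6.5379
Denominator = 10.4500
COM = 0.6256


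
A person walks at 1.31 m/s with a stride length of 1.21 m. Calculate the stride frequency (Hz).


f = v / stride_length
f = 1.31 / 1.21
f = 1.0826


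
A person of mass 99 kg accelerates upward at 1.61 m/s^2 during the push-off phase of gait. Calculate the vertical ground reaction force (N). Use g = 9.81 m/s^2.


GRF = m * (g + a)
GRF = 99 * (9.81 + 1.61)
GRF = 99 * 11.4200
GRF = 1130.5800


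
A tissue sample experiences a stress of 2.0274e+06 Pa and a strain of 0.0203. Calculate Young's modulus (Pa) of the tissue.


E = stress / strain
E = 2.0274e+06 / 0.0203
E = 9.9872e+07


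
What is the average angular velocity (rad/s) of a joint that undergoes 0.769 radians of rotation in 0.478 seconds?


omega = delta_theta / delta_t
omega = 0.769 / 0.478
omega = 1.6088


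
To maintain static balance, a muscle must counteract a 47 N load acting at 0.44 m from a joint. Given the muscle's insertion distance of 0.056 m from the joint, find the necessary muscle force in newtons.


F_muscle = W * d_load / d_muscle
F_muscle = 47 * 0.44 / 0.056
Numerator = 20.6800
F_muscle = 369.2857


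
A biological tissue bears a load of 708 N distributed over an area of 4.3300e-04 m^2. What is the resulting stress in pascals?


stress = F / A
stress = 708 / 4.3300e-04
stress = 1.6351e+06


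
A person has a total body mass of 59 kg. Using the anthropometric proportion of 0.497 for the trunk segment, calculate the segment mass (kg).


m_segment = body_mass * fraction
m_segment = 59 * 0.497
m_segment = 29.3230


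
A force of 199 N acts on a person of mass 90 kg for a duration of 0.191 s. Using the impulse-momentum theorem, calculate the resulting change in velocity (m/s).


J = F * dt = 199 * 0.191 = 38.0090 N*s
delta_v = J / m
delta_v = 38.0090 / 90
delta_v = 0.4223


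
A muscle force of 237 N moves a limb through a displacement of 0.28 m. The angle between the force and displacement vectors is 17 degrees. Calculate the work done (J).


W = F * d * cos(theta)
theta = 17 deg = 0.2967 rad
cos(theta) = 0.9563
W = 237 * 0.28 * 0.9563
W = 63.4604


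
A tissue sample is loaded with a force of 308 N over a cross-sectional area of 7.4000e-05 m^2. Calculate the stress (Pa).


stress = F / A
stress = 308 / 7.4000e-05
stress = 4.1622e+06


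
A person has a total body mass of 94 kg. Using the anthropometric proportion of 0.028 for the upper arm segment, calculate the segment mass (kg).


m_segment = body_mass * fraction
m_segment = 94 * 0.028
m_segment = 2.6320


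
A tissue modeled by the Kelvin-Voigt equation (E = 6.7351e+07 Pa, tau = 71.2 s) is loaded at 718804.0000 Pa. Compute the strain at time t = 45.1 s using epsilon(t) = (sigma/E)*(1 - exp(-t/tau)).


epsilon(t) = (sigma/E) * (1 - exp(-t/tau))
sigma/E = 718804.0000 / 6.7351e+07 = 0.0107
exp(-t/tau) = exp(-45.1 / 71.2) = 0.5308
epsilon = 0.0107 * (1 - 0.5308)
epsilon = 0.0050


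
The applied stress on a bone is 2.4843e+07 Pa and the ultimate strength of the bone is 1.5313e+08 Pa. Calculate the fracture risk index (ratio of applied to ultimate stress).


FRI = applied / ultimate
FRI = 2.4843e+07 / 1.5313e+08
FRI = 0.1622


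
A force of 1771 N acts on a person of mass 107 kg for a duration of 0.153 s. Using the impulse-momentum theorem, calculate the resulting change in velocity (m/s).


J = F * dt = 1771 * 0.153 = 270.9630 N*s
delta_v = J / m
delta_v = 270.9630 / 107
delta_v = 2.5324


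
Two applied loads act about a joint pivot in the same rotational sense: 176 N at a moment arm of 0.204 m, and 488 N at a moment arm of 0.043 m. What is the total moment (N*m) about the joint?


M = F1 * d1 + F2 * d2
M = 176 * 0.204 + 488 * 0.043
M = 35.9040 + 20.9840
M = 56.8880


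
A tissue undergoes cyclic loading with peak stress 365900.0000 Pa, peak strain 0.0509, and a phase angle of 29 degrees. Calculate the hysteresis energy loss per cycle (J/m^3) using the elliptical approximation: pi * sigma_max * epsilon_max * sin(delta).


E_loss = pi * sigma_max * epsilon_max * sin(delta)
delta = 29 deg = 0.5061 rad
sin(delta) = 0.4848
E_loss = pi * 365900.0000 * 0.0509 * 0.4848
E_loss = 28366.2087
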